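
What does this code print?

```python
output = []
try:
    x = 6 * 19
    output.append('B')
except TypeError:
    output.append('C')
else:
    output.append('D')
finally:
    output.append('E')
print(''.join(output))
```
BDE

else runs before finally when no exception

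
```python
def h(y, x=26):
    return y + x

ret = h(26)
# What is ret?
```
52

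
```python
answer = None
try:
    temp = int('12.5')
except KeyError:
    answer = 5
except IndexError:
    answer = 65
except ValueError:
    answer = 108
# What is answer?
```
108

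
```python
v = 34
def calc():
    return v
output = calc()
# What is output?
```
34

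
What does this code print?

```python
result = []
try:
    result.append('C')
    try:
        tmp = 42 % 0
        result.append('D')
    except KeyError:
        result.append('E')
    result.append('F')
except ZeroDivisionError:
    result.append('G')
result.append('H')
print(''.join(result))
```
CGH

Inner handler doesn't match, propagates to outer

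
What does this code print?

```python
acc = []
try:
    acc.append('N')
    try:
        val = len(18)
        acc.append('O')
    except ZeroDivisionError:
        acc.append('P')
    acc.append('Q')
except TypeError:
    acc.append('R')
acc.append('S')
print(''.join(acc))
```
NRS

Inner handler doesn't match, propagates to outer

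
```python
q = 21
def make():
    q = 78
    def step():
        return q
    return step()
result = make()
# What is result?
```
78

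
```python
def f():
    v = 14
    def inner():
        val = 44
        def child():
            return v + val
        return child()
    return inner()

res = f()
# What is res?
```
58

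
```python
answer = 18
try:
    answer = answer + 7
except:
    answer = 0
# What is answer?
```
25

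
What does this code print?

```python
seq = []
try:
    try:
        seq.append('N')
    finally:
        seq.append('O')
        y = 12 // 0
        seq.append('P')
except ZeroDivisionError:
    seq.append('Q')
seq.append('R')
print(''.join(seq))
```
NOQR

Exception in inner finally caught by outer except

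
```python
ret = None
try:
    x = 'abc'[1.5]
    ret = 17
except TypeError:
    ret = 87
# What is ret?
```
87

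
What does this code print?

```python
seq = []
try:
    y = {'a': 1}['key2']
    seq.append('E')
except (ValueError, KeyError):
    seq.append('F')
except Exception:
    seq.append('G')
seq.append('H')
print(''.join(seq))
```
FH

KeyError matches tuple containing it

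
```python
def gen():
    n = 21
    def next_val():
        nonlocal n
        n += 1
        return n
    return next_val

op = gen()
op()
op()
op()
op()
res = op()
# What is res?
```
26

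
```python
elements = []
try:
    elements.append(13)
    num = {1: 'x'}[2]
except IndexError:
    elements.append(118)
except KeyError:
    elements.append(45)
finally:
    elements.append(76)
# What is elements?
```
[13, 45, 76]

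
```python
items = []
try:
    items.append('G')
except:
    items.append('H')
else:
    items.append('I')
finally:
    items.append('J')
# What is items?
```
['G', 'I', 'J']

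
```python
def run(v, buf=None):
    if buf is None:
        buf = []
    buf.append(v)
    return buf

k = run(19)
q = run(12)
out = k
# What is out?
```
[19]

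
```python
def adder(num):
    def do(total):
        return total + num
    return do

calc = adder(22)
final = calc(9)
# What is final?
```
31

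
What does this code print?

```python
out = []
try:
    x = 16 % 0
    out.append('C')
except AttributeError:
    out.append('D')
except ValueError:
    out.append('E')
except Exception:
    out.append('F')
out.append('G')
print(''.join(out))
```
FG

ZeroDivisionError not specifically caught, falls to Exception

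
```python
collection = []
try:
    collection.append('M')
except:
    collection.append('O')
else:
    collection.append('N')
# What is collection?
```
['M', 'N']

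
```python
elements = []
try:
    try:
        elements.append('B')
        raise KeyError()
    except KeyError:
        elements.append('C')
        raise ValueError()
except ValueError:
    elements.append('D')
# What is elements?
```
['B', 'C', 'D']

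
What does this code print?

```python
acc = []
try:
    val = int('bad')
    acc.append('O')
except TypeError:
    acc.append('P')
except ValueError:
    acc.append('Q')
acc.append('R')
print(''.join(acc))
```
QR

ValueError is caught by its specific handler, not TypeError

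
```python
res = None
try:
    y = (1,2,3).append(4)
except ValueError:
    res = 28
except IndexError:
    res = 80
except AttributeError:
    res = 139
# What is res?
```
139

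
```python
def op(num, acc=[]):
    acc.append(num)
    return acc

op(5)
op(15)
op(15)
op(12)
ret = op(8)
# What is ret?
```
[5, 15, 15, 12, 8]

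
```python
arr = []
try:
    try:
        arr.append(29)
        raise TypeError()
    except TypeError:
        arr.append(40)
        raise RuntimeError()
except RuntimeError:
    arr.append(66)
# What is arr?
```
[29, 40, 66]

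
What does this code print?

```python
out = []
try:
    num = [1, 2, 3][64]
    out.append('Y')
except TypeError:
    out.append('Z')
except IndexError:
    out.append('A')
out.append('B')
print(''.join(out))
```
AB

IndexError is caught by its specific handler, not TypeError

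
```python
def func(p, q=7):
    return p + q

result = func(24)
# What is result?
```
31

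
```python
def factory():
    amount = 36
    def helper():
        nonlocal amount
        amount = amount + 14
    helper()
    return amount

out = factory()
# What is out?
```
50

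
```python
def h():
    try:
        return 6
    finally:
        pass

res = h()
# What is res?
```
6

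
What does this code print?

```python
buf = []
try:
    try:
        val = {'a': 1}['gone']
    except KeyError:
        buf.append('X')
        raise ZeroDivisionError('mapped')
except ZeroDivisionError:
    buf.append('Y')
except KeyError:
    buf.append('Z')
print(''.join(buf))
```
XY

New ZeroDivisionError raised, caught by outer ZeroDivisionError handler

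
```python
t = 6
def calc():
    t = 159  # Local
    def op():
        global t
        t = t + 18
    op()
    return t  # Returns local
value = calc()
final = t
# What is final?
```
24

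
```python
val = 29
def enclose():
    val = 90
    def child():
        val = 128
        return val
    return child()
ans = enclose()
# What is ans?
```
128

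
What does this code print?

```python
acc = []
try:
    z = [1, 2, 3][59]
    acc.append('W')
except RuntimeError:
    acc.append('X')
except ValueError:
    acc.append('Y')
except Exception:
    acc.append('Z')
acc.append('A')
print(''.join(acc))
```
ZA

IndexError not specifically caught, falls to Exception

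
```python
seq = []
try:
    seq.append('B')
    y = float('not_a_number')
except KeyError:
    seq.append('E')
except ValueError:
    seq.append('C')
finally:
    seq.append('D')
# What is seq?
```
['B', 'C', 'D']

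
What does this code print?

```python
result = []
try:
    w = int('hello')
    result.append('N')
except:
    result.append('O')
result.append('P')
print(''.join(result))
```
OP

Exception raised in try, caught by bare except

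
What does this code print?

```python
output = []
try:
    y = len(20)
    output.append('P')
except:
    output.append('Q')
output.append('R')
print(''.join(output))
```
QR

Exception raised in try, caught by bare except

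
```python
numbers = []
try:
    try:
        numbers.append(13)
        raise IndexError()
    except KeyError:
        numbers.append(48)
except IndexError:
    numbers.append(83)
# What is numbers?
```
[13, 83]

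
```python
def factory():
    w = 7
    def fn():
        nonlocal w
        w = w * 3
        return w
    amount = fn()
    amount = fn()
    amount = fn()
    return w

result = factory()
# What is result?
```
189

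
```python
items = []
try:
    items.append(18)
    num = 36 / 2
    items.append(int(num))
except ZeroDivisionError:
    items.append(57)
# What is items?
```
[18, 18]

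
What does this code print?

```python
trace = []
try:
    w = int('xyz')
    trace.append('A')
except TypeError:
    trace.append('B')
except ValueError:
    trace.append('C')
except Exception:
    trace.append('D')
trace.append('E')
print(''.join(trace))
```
CE

ValueError matches before generic Exception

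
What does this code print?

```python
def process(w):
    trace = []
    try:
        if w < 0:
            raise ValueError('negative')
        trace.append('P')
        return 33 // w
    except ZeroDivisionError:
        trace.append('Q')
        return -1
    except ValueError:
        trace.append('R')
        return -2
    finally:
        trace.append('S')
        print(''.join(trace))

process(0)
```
PQS

w=0 causes ZeroDivisionError, caught, finally prints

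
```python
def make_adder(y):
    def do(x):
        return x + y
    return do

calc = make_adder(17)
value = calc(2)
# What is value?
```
19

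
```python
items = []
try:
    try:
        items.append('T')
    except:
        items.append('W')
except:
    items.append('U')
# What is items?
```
['T']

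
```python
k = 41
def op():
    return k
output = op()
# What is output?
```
41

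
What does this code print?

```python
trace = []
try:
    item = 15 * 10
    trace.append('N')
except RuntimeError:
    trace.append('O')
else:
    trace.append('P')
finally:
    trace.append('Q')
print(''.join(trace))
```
NPQ

else runs before finally when no exception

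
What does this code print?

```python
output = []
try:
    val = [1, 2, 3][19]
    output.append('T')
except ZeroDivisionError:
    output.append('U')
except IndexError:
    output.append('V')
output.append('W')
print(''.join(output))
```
VW

IndexError is caught by its specific handler, not ZeroDivisionError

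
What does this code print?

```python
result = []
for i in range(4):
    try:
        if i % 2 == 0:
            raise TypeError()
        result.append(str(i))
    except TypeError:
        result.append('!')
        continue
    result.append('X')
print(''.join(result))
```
!1X!3X

continue in except skips rest of loop body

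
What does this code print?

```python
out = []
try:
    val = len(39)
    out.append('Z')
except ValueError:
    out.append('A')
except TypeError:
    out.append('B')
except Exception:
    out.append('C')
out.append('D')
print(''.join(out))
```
BD

TypeError matches before generic Exception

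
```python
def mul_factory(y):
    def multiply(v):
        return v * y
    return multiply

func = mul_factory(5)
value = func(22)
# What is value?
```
110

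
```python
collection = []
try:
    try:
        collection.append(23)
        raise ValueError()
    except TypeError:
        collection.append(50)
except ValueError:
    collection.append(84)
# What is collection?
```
[23, 84]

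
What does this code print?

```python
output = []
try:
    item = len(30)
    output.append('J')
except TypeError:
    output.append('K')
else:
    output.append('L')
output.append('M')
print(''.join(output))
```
KM

else block skipped when exception is caught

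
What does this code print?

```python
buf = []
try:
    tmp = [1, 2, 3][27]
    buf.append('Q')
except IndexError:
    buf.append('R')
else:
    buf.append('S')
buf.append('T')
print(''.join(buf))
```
RT

else block skipped when exception is caught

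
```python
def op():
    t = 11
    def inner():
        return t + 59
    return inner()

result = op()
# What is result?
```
70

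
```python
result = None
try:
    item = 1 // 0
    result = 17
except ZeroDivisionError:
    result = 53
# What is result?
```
53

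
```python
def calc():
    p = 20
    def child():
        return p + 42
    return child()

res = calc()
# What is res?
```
62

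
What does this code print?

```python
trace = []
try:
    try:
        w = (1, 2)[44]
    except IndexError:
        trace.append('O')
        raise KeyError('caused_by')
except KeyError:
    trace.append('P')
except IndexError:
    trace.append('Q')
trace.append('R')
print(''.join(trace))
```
OPR

KeyError raised and caught, original IndexError not re-raised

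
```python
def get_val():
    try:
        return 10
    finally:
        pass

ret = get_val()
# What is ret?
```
10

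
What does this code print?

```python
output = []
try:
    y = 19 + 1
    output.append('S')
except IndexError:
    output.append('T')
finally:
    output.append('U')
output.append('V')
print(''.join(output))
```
SUV

finally runs after normal execution too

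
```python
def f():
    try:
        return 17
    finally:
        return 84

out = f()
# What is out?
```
84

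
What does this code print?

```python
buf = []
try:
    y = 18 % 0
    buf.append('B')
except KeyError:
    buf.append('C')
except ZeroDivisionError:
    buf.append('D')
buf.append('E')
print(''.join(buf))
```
DE

ZeroDivisionError is caught by its specific handler, not KeyError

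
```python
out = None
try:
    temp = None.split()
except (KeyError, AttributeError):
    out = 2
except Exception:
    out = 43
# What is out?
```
2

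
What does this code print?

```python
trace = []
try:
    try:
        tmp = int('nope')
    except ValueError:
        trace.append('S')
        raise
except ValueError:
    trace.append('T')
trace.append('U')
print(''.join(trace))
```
STU

raise without argument re-raises current exception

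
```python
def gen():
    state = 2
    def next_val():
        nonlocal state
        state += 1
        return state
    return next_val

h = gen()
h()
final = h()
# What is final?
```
4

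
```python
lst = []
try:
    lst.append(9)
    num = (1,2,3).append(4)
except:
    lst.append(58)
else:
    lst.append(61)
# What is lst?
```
[9, 58]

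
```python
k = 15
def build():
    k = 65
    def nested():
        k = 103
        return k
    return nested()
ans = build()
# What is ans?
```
103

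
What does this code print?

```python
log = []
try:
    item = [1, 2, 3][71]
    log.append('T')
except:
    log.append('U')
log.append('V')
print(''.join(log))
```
UV

Exception raised in try, caught by bare except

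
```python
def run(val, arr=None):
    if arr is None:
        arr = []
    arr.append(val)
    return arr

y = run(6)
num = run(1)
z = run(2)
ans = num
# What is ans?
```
[1]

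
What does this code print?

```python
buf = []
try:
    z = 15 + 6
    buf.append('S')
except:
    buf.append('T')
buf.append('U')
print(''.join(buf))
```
SU

No exception, try block completes normally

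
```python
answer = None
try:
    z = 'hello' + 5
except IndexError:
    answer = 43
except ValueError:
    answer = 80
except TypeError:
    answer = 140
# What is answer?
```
140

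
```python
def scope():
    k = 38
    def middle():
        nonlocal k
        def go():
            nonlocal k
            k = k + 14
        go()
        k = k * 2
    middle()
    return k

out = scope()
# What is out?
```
104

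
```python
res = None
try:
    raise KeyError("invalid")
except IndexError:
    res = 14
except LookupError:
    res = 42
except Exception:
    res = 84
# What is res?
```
42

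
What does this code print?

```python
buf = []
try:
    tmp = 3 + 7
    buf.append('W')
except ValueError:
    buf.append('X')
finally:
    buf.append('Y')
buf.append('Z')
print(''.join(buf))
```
WYZ

finally runs after normal execution too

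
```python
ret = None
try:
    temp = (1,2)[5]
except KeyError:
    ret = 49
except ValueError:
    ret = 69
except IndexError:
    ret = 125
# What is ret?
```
125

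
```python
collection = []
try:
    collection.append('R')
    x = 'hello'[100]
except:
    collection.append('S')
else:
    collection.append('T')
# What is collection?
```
['R', 'S']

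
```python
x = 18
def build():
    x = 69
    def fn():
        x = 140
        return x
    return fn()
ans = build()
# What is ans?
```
140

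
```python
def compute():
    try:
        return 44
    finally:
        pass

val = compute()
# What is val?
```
44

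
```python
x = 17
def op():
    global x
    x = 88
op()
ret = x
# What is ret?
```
88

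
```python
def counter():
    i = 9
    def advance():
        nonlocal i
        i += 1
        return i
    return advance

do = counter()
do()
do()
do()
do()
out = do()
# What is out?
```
14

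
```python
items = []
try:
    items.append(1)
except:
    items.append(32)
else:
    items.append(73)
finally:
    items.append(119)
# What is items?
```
[1, 73, 119]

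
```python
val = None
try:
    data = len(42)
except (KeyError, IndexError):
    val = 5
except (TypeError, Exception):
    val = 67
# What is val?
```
67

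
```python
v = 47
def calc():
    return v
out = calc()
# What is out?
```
47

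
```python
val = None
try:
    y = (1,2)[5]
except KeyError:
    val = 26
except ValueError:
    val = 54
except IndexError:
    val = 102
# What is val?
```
102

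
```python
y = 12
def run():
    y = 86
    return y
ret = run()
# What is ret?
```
86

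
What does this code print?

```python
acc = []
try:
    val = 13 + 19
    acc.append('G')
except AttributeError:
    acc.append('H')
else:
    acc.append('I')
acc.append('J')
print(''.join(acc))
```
GIJ

else block runs when no exception occurs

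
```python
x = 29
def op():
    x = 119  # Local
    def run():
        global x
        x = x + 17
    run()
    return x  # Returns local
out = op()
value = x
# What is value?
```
46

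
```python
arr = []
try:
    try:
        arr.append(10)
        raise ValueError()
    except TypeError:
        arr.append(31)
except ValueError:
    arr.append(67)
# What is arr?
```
[10, 67]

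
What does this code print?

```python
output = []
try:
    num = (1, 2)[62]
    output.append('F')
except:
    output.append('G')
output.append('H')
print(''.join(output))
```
GH

Exception raised in try, caught by bare except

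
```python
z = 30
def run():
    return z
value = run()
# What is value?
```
30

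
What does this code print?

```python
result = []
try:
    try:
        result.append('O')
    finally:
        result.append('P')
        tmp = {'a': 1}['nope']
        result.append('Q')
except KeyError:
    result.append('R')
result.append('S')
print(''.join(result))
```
OPRS

Exception in inner finally caught by outer except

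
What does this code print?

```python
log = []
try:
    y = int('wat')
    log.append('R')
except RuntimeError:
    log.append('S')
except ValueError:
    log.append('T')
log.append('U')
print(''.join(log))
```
TU

ValueError is caught by its specific handler, not RuntimeError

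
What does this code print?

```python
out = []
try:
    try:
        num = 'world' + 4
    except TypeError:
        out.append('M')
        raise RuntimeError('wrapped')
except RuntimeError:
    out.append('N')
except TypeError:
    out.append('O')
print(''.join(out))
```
MN

New RuntimeError raised, caught by outer RuntimeError handler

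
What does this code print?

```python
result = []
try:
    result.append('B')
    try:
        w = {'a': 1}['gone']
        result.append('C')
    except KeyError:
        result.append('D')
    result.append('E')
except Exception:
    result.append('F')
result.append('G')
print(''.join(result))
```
BDEG

Inner exception caught by inner handler, outer continues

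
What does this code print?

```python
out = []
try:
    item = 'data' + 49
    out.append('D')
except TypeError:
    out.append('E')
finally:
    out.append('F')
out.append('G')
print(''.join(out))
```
EFG

finally always runs, even after exception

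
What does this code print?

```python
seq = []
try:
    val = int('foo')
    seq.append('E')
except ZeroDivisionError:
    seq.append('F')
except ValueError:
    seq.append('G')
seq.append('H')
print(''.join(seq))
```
GH

ValueError is caught by its specific handler, not ZeroDivisionError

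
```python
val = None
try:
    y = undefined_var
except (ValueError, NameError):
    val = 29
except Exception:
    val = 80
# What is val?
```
29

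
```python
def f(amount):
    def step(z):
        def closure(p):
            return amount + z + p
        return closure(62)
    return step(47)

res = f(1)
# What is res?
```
110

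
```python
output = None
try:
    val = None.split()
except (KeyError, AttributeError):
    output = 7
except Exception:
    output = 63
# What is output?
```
7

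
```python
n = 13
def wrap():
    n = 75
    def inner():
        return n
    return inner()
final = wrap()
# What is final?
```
75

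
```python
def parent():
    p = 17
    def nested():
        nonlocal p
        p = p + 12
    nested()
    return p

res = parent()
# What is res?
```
29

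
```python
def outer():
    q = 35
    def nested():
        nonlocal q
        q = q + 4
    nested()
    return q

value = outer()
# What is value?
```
39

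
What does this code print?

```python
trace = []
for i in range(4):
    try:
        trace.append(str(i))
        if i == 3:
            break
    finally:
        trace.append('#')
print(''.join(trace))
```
0#1#2#3#

finally runs even when breaking out of loop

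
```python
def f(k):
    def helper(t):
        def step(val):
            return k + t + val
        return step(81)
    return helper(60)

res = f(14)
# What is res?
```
155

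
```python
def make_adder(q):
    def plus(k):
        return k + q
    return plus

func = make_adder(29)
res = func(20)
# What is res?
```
49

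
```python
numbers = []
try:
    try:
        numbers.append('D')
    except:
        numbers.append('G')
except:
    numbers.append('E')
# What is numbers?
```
['D']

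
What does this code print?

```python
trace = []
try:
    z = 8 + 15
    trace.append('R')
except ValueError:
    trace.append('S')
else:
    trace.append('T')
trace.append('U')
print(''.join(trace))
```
RTU

else block runs when no exception occurs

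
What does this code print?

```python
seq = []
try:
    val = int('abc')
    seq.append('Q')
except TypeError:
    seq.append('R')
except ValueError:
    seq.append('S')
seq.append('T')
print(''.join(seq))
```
ST

ValueError is caught by its specific handler, not TypeError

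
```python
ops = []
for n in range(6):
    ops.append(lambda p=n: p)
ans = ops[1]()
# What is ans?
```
1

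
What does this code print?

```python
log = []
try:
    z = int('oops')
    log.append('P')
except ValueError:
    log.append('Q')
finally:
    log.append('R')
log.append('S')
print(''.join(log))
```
QRS

finally always runs, even after exception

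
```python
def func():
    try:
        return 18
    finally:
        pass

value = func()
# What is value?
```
18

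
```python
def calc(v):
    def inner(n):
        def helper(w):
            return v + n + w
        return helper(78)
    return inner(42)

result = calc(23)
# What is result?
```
143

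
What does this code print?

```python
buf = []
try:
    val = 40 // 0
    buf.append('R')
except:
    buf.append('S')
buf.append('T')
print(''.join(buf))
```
ST

Exception raised in try, caught by bare except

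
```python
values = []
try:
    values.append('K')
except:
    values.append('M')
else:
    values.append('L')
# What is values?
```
['K', 'L']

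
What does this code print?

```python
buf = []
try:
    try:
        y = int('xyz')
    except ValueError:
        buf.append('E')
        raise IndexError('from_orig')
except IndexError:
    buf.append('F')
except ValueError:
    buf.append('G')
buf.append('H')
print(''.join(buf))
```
EFH

IndexError raised and caught, original ValueError not re-raised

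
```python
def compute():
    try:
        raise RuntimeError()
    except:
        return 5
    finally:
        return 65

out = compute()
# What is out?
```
65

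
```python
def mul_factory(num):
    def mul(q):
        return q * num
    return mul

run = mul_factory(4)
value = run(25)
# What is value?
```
100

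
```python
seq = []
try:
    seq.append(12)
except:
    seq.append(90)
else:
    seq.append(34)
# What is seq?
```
[12, 34]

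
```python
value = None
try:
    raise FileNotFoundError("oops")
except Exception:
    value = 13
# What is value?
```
13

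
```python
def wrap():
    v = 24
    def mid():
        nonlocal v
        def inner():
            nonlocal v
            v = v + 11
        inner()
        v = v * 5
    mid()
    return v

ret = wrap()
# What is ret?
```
175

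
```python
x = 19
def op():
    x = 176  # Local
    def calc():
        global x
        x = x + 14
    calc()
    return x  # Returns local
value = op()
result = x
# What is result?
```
33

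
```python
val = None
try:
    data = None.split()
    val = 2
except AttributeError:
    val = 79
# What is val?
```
79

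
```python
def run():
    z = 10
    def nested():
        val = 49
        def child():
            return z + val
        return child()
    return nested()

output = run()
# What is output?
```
59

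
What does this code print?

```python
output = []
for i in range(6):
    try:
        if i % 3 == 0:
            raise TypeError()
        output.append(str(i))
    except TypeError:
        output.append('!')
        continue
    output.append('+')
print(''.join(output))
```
!1+2+!4+5+

continue in except skips rest of loop body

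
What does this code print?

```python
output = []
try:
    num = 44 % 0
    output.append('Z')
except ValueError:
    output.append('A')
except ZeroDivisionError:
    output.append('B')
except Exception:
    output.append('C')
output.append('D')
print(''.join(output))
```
BD

ZeroDivisionError matches before generic Exception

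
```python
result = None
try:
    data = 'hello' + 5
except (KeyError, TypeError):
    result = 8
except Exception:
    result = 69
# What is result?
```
8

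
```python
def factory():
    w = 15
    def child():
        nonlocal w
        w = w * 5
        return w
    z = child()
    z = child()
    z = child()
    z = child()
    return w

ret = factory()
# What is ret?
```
9375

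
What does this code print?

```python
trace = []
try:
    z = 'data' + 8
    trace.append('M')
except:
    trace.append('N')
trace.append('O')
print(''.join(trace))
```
NO

Exception raised in try, caught by bare except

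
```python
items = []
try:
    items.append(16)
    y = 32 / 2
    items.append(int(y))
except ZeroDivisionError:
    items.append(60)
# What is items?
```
[16, 16]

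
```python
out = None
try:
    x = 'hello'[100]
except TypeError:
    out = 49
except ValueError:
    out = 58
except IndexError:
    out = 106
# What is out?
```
106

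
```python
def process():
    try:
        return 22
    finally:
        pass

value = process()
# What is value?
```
22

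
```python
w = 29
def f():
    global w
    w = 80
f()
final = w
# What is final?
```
80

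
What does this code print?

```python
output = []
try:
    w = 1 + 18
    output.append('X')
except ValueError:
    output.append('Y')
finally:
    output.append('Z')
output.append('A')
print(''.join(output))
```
XZA

finally runs after normal execution too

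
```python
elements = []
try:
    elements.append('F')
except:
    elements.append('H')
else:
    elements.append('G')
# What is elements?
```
['F', 'G']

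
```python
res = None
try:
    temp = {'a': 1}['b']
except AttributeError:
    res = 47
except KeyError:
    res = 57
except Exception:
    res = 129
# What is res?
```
57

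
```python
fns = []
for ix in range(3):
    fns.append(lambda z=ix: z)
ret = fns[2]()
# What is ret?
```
2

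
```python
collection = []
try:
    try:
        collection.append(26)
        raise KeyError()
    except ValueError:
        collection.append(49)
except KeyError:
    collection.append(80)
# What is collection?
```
[26, 80]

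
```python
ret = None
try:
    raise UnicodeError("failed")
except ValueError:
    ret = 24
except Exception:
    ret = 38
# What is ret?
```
24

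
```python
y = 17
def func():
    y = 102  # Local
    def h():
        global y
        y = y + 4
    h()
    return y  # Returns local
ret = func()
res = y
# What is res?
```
21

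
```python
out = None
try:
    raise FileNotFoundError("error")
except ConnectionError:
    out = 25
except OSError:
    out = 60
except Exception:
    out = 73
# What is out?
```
60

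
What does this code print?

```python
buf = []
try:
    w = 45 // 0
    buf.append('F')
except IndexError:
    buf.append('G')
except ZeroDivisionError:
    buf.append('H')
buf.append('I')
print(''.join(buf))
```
HI

ZeroDivisionError is caught by its specific handler, not IndexError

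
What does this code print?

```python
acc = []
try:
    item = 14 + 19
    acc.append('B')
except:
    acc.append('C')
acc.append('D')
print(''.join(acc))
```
BD

No exception, try block completes normally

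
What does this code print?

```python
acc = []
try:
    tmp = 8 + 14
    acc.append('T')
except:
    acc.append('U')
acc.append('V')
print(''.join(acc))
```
TV

No exception, try block completes normally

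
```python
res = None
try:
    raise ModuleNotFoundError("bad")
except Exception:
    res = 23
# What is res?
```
23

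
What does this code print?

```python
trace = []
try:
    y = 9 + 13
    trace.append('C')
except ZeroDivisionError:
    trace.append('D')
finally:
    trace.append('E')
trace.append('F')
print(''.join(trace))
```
CEF

finally runs after normal execution too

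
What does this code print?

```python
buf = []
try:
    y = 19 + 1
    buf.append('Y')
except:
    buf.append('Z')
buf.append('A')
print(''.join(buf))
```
YA

No exception, try block completes normally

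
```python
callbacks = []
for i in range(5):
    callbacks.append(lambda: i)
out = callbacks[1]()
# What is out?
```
4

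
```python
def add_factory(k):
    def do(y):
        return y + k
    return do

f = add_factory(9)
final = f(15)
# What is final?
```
24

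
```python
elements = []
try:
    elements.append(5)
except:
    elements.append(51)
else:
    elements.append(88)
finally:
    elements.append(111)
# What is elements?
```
[5, 88, 111]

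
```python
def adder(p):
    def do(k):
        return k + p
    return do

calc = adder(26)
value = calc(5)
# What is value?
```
31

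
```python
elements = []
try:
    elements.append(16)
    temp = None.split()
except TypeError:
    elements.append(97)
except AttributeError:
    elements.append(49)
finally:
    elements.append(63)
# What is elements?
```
[16, 49, 63]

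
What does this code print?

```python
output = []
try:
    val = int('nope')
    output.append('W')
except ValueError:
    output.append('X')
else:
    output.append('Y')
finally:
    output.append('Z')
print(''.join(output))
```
XZ

Exception: except runs, else skipped, finally runs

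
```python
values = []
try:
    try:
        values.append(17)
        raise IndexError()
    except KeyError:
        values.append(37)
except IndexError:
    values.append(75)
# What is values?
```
[17, 75]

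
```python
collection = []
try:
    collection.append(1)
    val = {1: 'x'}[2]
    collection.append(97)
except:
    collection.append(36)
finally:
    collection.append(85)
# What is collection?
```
[1, 36, 85]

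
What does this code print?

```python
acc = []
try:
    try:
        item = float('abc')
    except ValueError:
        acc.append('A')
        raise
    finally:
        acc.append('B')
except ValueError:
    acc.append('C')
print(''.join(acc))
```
ABC

finally runs before re-raised exception propagates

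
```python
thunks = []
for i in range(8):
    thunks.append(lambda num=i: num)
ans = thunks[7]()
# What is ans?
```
7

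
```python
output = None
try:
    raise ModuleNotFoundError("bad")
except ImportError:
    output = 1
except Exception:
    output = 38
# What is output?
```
1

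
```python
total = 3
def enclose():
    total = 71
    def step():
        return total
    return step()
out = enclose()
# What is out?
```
71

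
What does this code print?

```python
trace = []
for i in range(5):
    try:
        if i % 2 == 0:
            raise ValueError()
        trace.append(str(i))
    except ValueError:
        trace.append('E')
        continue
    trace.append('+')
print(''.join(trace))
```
E1+E3+E

continue in except skips rest of loop body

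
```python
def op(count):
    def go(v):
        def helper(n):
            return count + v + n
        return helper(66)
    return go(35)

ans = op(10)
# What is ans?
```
111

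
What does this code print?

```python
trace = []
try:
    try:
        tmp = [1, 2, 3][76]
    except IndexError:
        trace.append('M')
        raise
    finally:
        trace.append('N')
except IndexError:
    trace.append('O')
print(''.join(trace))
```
MNO

finally runs before re-raised exception propagates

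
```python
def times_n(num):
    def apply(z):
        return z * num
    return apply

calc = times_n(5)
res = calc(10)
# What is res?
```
50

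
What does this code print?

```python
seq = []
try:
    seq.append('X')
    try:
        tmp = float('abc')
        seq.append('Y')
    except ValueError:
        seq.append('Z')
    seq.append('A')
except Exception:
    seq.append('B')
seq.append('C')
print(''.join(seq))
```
XZAC

Inner exception caught by inner handler, outer continues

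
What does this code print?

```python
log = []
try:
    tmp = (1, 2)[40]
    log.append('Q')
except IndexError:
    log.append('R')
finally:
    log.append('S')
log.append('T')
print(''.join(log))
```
RST

finally always runs, even after exception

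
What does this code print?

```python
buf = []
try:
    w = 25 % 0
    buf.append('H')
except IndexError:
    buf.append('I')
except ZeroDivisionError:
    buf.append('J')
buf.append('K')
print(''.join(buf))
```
JK

ZeroDivisionError is caught by its specific handler, not IndexError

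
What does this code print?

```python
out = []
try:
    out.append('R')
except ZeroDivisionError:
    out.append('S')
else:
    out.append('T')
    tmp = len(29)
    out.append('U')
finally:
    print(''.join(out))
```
RT

Try succeeds, else appends 'T', TypeError in else is uncaught, finally prints before exception propagates ('U' never appended)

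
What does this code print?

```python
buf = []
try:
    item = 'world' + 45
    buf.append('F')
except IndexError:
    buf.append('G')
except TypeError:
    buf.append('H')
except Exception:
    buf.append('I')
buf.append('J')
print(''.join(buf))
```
HJ

TypeError matches before generic Exception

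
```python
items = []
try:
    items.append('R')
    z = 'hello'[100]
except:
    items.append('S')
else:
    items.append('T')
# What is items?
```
['R', 'S']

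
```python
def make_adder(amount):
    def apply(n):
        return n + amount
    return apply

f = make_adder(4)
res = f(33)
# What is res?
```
37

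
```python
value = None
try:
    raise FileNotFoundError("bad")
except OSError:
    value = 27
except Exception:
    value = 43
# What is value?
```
27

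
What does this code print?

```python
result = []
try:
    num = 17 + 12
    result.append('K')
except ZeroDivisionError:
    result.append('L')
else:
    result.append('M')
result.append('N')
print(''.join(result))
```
KMN

else block runs when no exception occurs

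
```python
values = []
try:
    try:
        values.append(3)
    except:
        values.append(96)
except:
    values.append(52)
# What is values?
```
[3]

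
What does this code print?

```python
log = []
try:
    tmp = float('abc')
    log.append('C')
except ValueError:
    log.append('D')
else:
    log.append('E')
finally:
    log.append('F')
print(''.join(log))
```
DF

Exception: except runs, else skipped, finally runs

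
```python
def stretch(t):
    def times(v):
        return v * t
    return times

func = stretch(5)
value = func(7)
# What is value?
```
35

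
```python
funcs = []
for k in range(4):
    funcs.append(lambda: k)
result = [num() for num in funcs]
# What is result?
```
[3, 3, 3, 3]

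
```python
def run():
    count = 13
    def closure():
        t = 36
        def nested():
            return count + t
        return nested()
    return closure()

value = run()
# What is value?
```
49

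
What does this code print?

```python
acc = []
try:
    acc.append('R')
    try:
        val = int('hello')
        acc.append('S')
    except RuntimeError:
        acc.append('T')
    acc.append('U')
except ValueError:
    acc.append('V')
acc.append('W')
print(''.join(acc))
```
RVW

Inner handler doesn't match, propagates to outer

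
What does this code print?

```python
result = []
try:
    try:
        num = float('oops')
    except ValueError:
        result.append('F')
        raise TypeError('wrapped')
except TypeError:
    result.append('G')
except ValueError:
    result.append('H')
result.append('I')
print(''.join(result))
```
FGI

TypeError raised and caught, original ValueError not re-raised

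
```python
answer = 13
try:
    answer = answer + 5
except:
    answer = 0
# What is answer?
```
18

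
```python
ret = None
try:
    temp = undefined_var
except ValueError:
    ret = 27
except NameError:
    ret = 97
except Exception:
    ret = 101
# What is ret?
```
97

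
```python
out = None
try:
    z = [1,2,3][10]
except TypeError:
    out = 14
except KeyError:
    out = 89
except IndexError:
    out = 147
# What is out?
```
147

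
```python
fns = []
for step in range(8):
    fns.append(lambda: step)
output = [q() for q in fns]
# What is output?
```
[7, 7, 7, 7, 7, 7, 7, 7]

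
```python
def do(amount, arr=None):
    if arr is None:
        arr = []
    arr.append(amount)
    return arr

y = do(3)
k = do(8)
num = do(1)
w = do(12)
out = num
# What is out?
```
[1]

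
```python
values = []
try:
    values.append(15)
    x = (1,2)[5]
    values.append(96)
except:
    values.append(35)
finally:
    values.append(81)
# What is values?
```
[15, 35, 81]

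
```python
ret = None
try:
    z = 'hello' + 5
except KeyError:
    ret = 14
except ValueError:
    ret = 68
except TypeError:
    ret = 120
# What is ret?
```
120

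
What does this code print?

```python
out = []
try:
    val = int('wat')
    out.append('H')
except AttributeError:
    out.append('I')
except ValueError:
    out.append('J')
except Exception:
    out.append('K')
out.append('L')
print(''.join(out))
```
JL

ValueError matches before generic Exception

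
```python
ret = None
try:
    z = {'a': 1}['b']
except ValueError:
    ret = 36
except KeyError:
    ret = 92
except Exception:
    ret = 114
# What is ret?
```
92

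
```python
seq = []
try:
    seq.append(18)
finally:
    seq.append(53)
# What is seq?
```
[18, 53]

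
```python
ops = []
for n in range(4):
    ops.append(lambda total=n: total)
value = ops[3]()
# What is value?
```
3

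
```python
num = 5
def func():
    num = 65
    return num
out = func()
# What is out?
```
65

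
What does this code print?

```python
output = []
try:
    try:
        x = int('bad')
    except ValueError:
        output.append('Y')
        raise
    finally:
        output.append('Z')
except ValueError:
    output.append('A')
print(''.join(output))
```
YZA

finally runs before re-raised exception propagates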